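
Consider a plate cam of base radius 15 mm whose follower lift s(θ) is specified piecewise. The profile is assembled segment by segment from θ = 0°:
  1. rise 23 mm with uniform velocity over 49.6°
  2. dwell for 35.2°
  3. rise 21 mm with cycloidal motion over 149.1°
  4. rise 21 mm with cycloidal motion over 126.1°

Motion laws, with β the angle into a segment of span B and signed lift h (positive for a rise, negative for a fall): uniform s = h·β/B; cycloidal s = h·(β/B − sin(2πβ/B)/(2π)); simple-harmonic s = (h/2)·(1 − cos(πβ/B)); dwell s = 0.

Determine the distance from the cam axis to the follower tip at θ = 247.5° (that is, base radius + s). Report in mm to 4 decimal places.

seg 1 [0°–49.6°] uniform, h=23: full span → s += 23 → s = 23.0000
seg 2 [49.6°–84.8°] dwell: s stays 23.0000
seg 3 [84.8°–233.9°] cycloidal, h=21: full span → s += 21 → s = 44.0000
seg 4 [233.9°–360°] cycloidal, h=21: θ=247.5° here. β=13.6, B=126.1. 21·(0.1079 − sin(2π·0.1079)/(2π)) = 0.1694 → s = 44.1694
radial distance = base radius + s = 15 + 44.1694 = 59.1694

59.1694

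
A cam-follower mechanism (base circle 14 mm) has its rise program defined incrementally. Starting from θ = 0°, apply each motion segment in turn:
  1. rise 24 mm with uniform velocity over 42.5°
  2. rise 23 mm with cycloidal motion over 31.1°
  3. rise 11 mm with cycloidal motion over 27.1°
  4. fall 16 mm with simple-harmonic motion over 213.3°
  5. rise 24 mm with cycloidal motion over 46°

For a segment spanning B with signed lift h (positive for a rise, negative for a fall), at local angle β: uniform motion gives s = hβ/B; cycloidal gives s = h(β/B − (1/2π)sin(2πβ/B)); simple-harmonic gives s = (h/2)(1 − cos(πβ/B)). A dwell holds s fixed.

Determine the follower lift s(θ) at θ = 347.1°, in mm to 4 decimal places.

seg 1 [0°–42.5°] uniform, h=24: full span → s += 24 → s = 24.0000
seg 2 [42.5°–73.6°] cycloidal, h=23: full span → s += 23 → s = 47.0000
seg 3 [73.6°–100.7°] cycloidal, h=11: full span → s += 11 → s = 58.0000
seg 4 [100.7°–314°] simple-harmonic, h=-16: full span → s += -16 → s = 42.0000
seg 5 [314°–360°] cycloidal, h=24: θ=347.1° here. β=33.1, B=46. 24·(0.7196 − sin(2π·0.7196)/(2π)) = 21.0197 → s = 63.0197

63.0197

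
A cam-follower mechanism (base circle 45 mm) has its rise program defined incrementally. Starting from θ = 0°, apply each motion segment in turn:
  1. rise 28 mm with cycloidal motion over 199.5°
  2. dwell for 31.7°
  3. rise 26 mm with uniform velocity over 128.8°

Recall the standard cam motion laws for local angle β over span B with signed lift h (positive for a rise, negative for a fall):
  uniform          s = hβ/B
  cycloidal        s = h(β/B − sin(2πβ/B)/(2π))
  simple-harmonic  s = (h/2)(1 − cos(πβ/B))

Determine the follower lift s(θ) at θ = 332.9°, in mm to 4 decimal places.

seg 1 [0°–199.5°] cycloidal, h=28: full span → s += 28 → s = 28.0000
seg 2 [199.5°–231.2°] dwell: s stays 28.0000
seg 3 [231.2°–360°] uniform, h=26: θ=332.9° here. β=101.7, B=128.8. 26·101.7/128.8 = 20.5295 → s = 48.5295

48.5295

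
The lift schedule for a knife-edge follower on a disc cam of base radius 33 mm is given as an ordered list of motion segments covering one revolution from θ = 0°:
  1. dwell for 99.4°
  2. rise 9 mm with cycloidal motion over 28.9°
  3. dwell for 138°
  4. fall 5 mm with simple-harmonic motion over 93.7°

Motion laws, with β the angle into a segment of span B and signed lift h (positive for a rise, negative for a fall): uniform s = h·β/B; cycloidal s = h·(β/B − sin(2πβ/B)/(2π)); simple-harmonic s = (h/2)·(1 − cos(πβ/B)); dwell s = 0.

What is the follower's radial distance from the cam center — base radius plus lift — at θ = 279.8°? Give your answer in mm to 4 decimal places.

seg 1 [0°–99.4°] dwell: s stays 0.0000
seg 2 [99.4°–128.3°] cycloidal, h=9: full span → s += 9 → s = 9.0000
seg 3 [128.3°–266.3°] dwell: s stays 9.0000
seg 4 [266.3°–360°] simple-harmonic, h=-5: θ=279.8° here. β=13.5, B=93.7. -5/2·(1 − cos(π·0.1441)) = -0.2518 → s = 8.7482
radial distance = base radius + s = 33 + 8.7482 = 41.7482

41.7482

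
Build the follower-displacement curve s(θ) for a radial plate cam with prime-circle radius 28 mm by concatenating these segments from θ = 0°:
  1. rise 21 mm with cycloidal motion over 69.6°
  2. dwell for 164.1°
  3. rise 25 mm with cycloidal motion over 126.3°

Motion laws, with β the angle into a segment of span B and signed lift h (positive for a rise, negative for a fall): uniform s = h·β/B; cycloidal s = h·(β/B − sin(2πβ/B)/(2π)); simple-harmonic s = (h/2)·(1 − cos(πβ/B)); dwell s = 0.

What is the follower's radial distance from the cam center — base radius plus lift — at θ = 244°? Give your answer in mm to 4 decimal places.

seg 1 [0°–69.6°] cycloidal, h=21: full span → s += 21 → s = 21.0000
seg 2 [69.6°–233.7°] dwell: s stays 21.0000
seg 3 [233.7°–360°] cycloidal, h=25: θ=244° here. β=10.3, B=126.3. 25·(0.0816 − sin(2π·0.0816)/(2π)) = 0.0881 → s = 21.0881
radial distance = base radius + s = 28 + 21.0881 = 49.0881

49.0881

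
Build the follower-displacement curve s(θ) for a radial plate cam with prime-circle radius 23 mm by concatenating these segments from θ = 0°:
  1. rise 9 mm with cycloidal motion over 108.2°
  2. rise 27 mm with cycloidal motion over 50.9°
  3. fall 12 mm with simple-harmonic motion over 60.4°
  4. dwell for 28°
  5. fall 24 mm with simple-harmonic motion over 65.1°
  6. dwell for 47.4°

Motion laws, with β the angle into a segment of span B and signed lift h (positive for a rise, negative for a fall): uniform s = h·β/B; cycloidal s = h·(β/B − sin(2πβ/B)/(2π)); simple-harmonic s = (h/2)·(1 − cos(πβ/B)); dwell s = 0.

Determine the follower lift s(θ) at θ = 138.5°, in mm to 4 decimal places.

seg 1 [0°–108.2°] cycloidal, h=9: full span → s += 9 → s = 9.0000
seg 2 [108.2°–159.1°] cycloidal, h=27: θ=138.5° here. β=30.3, B=50.9. 27·(0.5953 − sin(2π·0.5953)/(2π)) = 18.4944 → s = 27.4944

27.4944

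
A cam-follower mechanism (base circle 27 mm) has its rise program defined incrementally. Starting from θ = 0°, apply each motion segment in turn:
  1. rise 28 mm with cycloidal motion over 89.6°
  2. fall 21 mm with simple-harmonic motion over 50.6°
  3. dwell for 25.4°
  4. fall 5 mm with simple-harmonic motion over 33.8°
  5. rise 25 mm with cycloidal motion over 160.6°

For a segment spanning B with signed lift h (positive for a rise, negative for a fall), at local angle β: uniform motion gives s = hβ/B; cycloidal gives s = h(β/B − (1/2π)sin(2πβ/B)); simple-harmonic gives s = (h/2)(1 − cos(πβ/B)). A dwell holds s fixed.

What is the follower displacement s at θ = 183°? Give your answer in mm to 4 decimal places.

seg 1 [0°–89.6°] cycloidal, h=28: full span → s += 28 → s = 28.0000
seg 2 [89.6°–140.2°] simple-harmonic, h=-21: full span → s += -21 → s = 7.0000
seg 3 [140.2°–165.6°] dwell: s stays 7.0000
seg 4 [165.6°–199.4°] simple-harmonic, h=-5: θ=183° here. β=17.4, B=33.8. -5/2·(1 − cos(π·0.5148)) = -2.6161 → s = 4.3839

4.3839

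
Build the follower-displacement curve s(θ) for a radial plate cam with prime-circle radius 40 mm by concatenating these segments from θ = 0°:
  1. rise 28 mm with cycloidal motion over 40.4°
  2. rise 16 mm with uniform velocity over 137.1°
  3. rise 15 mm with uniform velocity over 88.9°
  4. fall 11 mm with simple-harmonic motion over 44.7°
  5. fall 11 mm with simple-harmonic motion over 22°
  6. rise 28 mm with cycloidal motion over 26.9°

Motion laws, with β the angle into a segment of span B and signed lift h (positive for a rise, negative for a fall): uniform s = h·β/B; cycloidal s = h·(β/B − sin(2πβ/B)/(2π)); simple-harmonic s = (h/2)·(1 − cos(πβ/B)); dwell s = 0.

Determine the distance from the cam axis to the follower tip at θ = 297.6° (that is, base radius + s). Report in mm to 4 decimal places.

seg 1 [0°–40.4°] cycloidal, h=28: full span → s += 28 → s = 28.0000
seg 2 [40.4°–177.5°] uniform, h=16: full span → s += 16 → s = 44.0000
seg 3 [177.5°–266.4°] uniform, h=15: full span → s += 15 → s = 59.0000
seg 4 [266.4°–311.1°] simple-harmonic, h=-11: θ=297.6° here. β=31.2, B=44.7. -11/2·(1 − cos(π·0.6980)) = -8.7046 → s = 50.2954
radial distance = base radius + s = 40 + 50.2954 = 90.2954

90.2954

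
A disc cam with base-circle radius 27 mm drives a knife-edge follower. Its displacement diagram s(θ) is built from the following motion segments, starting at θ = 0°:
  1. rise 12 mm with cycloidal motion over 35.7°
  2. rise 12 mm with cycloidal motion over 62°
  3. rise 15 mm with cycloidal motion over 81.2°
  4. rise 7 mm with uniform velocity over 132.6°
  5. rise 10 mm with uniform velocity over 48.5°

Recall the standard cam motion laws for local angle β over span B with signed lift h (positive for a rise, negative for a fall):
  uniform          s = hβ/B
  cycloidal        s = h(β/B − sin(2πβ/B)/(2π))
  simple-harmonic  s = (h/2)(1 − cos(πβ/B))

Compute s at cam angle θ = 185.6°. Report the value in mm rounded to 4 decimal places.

seg 1 [0°–35.7°] cycloidal, h=12: full span → s += 12 → s = 12.0000
seg 2 [35.7°–97.7°] cycloidal, h=12: full span → s += 12 → s = 24.0000
seg 3 [97.7°–178.9°] cycloidal, h=15: full span → s += 15 → s = 39.0000
seg 4 [178.9°–311.5°] uniform, h=7: θ=185.6° here. β=6.7, B=132.6. 7·6.7/132.6 = 0.3537 → s = 39.3537

39.3537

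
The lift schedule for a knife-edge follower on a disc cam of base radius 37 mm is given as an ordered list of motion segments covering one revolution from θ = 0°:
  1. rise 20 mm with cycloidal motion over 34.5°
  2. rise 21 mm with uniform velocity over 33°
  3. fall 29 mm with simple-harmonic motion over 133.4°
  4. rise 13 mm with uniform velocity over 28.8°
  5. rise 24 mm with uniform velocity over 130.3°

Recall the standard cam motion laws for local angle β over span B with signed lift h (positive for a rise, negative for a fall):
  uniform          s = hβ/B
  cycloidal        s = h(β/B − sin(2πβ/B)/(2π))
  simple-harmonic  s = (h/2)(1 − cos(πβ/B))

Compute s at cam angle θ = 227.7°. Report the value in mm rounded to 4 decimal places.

seg 1 [0°–34.5°] cycloidal, h=20: full span → s += 20 → s = 20.0000
seg 2 [34.5°–67.5°] uniform, h=21: full span → s += 21 → s = 41.0000
seg 3 [67.5°–200.9°] simple-harmonic, h=-29: full span → s += -29 → s = 12.0000
seg 4 [200.9°–229.7°] uniform, h=13: θ=227.7° here. β=26.8, B=28.8. 13·26.8/28.8 = 12.0972 → s = 24.0972

24.0972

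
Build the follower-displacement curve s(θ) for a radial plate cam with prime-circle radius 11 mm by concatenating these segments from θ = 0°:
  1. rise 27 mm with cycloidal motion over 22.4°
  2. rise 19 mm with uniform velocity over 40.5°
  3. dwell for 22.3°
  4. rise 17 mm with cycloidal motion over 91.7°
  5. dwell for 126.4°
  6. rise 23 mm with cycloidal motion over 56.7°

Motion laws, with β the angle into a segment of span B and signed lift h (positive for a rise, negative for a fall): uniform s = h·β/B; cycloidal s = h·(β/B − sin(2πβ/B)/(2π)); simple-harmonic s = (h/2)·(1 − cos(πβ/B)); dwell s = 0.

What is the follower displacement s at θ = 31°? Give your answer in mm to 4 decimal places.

seg 1 [0°–22.4°] cycloidal, h=27: full span → s += 27 → s = 27.0000
seg 2 [22.4°–62.9°] uniform, h=19: θ=31° here. β=8.6, B=40.5. 19·8.6/40.5 = 4.0346 → s = 31.0346

31.0346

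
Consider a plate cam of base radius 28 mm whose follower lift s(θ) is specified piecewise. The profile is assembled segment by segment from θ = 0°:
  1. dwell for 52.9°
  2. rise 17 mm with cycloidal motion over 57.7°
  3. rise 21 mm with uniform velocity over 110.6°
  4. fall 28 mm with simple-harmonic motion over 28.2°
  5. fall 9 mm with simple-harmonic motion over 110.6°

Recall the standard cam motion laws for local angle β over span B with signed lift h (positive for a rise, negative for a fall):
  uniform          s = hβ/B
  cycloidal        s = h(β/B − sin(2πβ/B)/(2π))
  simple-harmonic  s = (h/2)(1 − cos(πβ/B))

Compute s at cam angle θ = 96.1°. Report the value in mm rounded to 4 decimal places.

seg 1 [0°–52.9°] dwell: s stays 0.0000
seg 2 [52.9°–110.6°] cycloidal, h=17: θ=96.1° here. β=43.2, B=57.7. 17·(0.7487 − sin(2π·0.7487)/(2π)) = 15.4334 → s = 15.4334

15.4334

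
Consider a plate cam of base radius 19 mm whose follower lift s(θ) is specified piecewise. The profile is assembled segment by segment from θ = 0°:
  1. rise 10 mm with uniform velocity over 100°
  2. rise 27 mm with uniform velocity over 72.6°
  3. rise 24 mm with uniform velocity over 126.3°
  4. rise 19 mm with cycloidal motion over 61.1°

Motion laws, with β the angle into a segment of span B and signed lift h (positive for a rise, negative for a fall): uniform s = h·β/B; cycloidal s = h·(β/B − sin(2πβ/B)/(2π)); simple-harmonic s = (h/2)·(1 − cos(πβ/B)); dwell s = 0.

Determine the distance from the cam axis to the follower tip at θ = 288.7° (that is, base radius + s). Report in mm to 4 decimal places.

seg 1 [0°–100°] uniform, h=10: full span → s += 10 → s = 10.0000
seg 2 [100°–172.6°] uniform, h=27: full span → s += 27 → s = 37.0000
seg 3 [172.6°–298.9°] uniform, h=24: θ=288.7° here. β=116.1, B=126.3. 24·116.1/126.3 = 22.0618 → s = 59.0618
radial distance = base radius + s = 19 + 59.0618 = 78.0618

78.0618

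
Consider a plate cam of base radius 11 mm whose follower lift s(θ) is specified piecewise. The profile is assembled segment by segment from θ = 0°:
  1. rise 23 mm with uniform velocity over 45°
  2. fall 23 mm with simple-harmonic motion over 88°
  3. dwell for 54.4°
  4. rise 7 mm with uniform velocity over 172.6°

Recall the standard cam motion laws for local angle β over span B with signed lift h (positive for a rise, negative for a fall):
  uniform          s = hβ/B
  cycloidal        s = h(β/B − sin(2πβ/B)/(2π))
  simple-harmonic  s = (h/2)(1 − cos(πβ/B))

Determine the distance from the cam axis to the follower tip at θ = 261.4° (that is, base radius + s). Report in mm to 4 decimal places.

seg 1 [0°–45°] uniform, h=23: full span → s += 23 → s = 23.0000
seg 2 [45°–133°] simple-harmonic, h=-23: full span → s += -23 → s = 0.0000
seg 3 [133°–187.4°] dwell: s stays 0.0000
seg 4 [187.4°–360°] uniform, h=7: θ=261.4° here. β=74, B=172.6. 7·74/172.6 = 3.0012 → s = 3.0012
radial distance = base radius + s = 11 + 3.0012 = 14.0012

14.0012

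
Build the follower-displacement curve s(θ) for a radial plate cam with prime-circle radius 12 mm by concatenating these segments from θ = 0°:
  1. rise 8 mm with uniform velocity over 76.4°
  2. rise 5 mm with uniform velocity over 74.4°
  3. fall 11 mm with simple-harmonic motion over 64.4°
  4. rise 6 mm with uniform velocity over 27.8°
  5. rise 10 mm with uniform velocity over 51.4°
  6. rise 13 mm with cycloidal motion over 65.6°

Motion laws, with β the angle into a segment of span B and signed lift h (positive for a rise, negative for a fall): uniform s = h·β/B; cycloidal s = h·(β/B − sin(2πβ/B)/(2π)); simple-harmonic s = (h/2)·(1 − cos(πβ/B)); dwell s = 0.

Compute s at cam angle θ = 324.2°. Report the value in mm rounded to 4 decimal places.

seg 1 [0°–76.4°] uniform, h=8: full span → s += 8 → s = 8.0000
seg 2 [76.4°–150.8°] uniform, h=5: full span → s += 5 → s = 13.0000
seg 3 [150.8°–215.2°] simple-harmonic, h=-11: full span → s += -11 → s = 2.0000
seg 4 [215.2°–243°] uniform, h=6: full span → s += 6 → s = 8.0000
seg 5 [243°–294.4°] uniform, h=10: full span → s += 10 → s = 18.0000
seg 6 [294.4°–360°] cycloidal, h=13: θ=324.2° here. β=29.8, B=65.6. 13·(0.4543 − sin(2π·0.4543)/(2π)) = 5.3191 → s = 23.3191

23.3191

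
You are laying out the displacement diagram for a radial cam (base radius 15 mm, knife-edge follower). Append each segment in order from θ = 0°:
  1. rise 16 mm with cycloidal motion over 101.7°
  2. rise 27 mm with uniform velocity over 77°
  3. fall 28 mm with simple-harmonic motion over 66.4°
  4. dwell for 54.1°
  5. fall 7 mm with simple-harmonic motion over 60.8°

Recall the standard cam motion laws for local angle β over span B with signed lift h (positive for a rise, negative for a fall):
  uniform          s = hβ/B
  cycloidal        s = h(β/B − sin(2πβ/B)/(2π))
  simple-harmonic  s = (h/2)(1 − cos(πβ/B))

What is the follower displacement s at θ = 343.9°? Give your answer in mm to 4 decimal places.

seg 1 [0°–101.7°] cycloidal, h=16: full span → s += 16 → s = 16.0000
seg 2 [101.7°–178.7°] uniform, h=27: full span → s += 27 → s = 43.0000
seg 3 [178.7°–245.1°] simple-harmonic, h=-28: full span → s += -28 → s = 15.0000
seg 4 [245.1°–299.2°] dwell: s stays 15.0000
seg 5 [299.2°–360°] simple-harmonic, h=-7: θ=343.9° here. β=44.7, B=60.8. -7/2·(1 − cos(π·0.7352)) = -5.8571 → s = 9.1429

9.1429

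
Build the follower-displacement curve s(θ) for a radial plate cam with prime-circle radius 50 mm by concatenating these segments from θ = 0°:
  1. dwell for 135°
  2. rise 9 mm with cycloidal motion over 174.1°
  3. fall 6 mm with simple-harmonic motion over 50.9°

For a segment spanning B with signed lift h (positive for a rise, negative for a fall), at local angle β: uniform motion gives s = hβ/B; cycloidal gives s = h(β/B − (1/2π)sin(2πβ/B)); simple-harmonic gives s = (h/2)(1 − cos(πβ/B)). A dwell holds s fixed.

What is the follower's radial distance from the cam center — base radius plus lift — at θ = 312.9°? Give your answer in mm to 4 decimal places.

seg 1 [0°–135°] dwell: s stays 0.0000
seg 2 [135°–309.1°] cycloidal, h=9: full span → s += 9 → s = 9.0000
seg 3 [309.1°–360°] simple-harmonic, h=-6: θ=312.9° here. β=3.8, B=50.9. -6/2·(1 − cos(π·0.0747)) = -0.0821 → s = 8.9179
radial distance = base radius + s = 50 + 8.9179 = 58.9179

58.9179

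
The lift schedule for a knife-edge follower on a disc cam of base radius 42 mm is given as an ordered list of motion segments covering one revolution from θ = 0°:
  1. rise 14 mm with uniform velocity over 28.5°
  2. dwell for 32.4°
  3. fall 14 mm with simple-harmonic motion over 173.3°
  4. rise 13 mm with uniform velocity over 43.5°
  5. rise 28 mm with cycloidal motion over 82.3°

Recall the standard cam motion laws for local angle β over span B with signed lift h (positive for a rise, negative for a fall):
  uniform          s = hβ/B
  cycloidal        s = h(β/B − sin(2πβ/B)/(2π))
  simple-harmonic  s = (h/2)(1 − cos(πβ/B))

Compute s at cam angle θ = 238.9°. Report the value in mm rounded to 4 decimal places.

seg 1 [0°–28.5°] uniform, h=14: full span → s += 14 → s = 14.0000
seg 2 [28.5°–60.9°] dwell: s stays 14.0000
seg 3 [60.9°–234.2°] simple-harmonic, h=-14: full span → s += -14 → s = 0.0000
seg 4 [234.2°–277.7°] uniform, h=13: θ=238.9° here. β=4.7, B=43.5. 13·4.7/43.5 = 1.4046 → s = 1.4046

1.4046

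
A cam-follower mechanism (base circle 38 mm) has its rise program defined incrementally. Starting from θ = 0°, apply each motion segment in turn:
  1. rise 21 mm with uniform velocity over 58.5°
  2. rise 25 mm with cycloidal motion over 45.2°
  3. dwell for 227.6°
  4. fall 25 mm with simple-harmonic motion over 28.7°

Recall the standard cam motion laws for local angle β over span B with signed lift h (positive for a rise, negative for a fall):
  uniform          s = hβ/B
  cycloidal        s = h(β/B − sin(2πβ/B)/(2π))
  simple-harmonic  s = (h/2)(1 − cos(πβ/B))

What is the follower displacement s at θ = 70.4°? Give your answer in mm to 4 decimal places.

seg 1 [0°–58.5°] uniform, h=21: full span → s += 21 → s = 21.0000
seg 2 [58.5°–103.7°] cycloidal, h=25: θ=70.4° here. β=11.9, B=45.2. 25·(0.2633 − sin(2π·0.2633)/(2π)) = 2.6168 → s = 23.6168

23.6168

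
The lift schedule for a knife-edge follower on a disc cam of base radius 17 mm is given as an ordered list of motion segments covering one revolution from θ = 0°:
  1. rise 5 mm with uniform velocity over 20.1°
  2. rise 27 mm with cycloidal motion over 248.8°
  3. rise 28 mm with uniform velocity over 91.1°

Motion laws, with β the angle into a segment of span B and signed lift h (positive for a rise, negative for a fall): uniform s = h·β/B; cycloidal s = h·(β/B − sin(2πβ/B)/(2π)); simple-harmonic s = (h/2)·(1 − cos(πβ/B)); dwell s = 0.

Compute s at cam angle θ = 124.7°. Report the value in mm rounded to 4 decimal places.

seg 1 [0°–20.1°] uniform, h=5: full span → s += 5 → s = 5.0000
seg 2 [20.1°–268.9°] cycloidal, h=27: θ=124.7° here. β=104.6, B=248.8. 27·(0.4204 − sin(2π·0.4204)/(2π)) = 9.2910 → s = 14.2910

14.2910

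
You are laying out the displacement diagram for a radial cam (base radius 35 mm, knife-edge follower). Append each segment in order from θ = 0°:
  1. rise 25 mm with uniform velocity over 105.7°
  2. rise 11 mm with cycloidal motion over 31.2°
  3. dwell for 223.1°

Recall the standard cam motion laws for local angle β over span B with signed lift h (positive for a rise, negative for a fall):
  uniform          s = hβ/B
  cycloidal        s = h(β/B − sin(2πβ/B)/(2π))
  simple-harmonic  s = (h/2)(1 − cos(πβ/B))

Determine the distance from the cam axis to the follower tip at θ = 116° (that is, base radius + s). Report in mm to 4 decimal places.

seg 1 [0°–105.7°] uniform, h=25: full span → s += 25 → s = 25.0000
seg 2 [105.7°–136.9°] cycloidal, h=11: θ=116° here. β=10.3, B=31.2. 11·(0.3301 − sin(2π·0.3301)/(2π)) = 2.0979 → s = 27.0979
radial distance = base radius + s = 35 + 27.0979 = 62.0979

62.0979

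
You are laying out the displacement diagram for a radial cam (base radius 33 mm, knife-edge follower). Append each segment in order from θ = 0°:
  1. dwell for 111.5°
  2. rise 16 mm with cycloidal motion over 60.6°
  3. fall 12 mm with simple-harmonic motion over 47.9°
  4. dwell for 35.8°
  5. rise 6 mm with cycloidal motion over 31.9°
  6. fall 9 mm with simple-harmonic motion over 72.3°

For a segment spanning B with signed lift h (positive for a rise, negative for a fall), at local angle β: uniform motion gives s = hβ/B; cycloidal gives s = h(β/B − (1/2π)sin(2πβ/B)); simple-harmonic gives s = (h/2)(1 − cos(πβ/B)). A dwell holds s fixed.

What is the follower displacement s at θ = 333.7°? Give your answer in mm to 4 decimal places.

seg 1 [0°–111.5°] dwell: s stays 0.0000
seg 2 [111.5°–172.1°] cycloidal, h=16: full span → s += 16 → s = 16.0000
seg 3 [172.1°–220°] simple-harmonic, h=-12: full span → s += -12 → s = 4.0000
seg 4 [220°–255.8°] dwell: s stays 4.0000
seg 5 [255.8°–287.7°] cycloidal, h=6: full span → s += 6 → s = 10.0000
seg 6 [287.7°–360°] simple-harmonic, h=-9: θ=333.7° here. β=46, B=72.3. -9/2·(1 − cos(π·0.6362)) = -6.3678 → s = 3.6322

3.6322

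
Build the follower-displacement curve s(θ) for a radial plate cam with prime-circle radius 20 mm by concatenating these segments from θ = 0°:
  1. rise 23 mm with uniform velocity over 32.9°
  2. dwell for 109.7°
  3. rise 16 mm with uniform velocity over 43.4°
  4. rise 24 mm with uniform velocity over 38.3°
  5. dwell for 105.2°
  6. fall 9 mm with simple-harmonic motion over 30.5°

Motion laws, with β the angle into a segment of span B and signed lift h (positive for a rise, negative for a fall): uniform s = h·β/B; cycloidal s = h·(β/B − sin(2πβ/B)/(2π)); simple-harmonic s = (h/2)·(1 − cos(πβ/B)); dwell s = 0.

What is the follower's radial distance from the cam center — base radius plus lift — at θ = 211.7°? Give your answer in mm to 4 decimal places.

seg 1 [0°–32.9°] uniform, h=23: full span → s += 23 → s = 23.0000
seg 2 [32.9°–142.6°] dwell: s stays 23.0000
seg 3 [142.6°–186°] uniform, h=16: full span → s += 16 → s = 39.0000
seg 4 [186°–224.3°] uniform, h=24: θ=211.7° here. β=25.7, B=38.3. 24·25.7/38.3 = 16.1044 → s = 55.1044
radial distance = base radius + s = 20 + 55.1044 = 75.1044

75.1044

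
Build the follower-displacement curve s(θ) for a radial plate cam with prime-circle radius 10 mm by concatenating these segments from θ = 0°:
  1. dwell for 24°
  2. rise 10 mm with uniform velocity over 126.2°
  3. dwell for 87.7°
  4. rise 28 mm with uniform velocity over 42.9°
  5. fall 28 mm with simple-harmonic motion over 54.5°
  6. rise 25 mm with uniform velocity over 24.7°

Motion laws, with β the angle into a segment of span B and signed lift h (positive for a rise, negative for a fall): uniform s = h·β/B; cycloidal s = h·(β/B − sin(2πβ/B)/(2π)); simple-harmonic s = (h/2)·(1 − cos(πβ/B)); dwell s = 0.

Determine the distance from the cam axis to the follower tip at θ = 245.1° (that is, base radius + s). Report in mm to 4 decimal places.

seg 1 [0°–24°] dwell: s stays 0.0000
seg 2 [24°–150.2°] uniform, h=10: full span → s += 10 → s = 10.0000
seg 3 [150.2°–237.9°] dwell: s stays 10.0000
seg 4 [237.9°–280.8°] uniform, h=28: θ=245.1° here. β=7.2, B=42.9. 28·7.2/42.9 = 4.6993 → s = 14.6993
radial distance = base radius + s = 10 + 14.6993 = 24.6993

24.6993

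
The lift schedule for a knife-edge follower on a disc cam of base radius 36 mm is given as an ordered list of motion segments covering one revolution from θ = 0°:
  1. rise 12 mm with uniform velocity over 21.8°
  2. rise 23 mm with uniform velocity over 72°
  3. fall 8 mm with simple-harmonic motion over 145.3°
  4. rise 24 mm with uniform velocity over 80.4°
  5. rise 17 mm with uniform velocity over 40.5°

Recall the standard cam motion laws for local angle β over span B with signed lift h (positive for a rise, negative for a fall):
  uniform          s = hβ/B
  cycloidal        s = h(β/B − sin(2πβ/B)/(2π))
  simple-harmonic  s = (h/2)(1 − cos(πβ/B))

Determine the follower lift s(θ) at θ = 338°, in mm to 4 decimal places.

seg 1 [0°–21.8°] uniform, h=12: full span → s += 12 → s = 12.0000
seg 2 [21.8°–93.8°] uniform, h=23: full span → s += 23 → s = 35.0000
seg 3 [93.8°–239.1°] simple-harmonic, h=-8: full span → s += -8 → s = 27.0000
seg 4 [239.1°–319.5°] uniform, h=24: full span → s += 24 → s = 51.0000
seg 5 [319.5°–360°] uniform, h=17: θ=338° here. β=18.5, B=40.5. 17·18.5/40.5 = 7.7654 → s = 58.7654

58.7654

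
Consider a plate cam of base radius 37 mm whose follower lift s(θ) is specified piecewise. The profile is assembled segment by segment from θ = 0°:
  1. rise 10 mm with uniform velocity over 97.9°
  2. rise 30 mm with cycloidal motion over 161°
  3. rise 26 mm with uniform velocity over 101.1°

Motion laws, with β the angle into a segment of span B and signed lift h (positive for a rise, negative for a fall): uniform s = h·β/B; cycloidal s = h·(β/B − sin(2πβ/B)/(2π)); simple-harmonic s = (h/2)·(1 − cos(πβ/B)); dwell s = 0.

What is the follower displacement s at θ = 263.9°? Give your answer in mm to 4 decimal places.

seg 1 [0°–97.9°] uniform, h=10: full span → s += 10 → s = 10.0000
seg 2 [97.9°–258.9°] cycloidal, h=30: full span → s += 30 → s = 40.0000
seg 3 [258.9°–360°] uniform, h=26: θ=263.9° here. β=5, B=101.1. 26·5/101.1 = 1.2859 → s = 41.2859

41.2859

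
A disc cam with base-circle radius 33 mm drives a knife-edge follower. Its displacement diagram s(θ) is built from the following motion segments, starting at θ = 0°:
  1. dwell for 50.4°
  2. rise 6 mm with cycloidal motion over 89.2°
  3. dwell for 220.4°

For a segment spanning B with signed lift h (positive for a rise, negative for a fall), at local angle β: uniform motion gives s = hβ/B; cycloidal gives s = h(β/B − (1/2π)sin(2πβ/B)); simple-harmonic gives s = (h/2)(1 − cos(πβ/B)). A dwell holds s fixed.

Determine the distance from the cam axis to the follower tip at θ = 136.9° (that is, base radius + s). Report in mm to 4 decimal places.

seg 1 [0°–50.4°] dwell: s stays 0.0000
seg 2 [50.4°–139.6°] cycloidal, h=6: θ=136.9° here. β=86.5, B=89.2. 6·(0.9697 − sin(2π·0.9697)/(2π)) = 5.9989 → s = 5.9989
radial distance = base radius + s = 33 + 5.9989 = 38.9989

38.9989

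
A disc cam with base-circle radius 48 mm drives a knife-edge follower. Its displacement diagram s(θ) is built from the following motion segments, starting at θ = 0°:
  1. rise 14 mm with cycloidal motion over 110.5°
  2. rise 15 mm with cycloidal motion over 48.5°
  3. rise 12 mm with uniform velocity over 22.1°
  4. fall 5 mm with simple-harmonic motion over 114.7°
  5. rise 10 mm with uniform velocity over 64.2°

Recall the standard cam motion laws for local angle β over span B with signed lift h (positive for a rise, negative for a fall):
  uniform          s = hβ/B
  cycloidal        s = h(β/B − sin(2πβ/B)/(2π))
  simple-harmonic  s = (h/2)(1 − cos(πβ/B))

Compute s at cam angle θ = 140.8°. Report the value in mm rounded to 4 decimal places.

seg 1 [0°–110.5°] cycloidal, h=14: full span → s += 14 → s = 14.0000
seg 2 [110.5°–159°] cycloidal, h=15: θ=140.8° here. β=30.3, B=48.5. 15·(0.6247 − sin(2π·0.6247)/(2π)) = 11.0565 → s = 25.0565

25.0565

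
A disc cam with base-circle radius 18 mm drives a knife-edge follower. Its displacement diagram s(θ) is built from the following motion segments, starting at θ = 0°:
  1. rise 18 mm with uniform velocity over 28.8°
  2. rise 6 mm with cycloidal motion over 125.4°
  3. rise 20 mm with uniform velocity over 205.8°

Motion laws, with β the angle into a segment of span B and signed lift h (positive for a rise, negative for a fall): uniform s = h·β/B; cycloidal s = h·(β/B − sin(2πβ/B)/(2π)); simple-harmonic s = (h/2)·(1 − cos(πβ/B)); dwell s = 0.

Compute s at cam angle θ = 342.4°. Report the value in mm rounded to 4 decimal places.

seg 1 [0°–28.8°] uniform, h=18: full span → s += 18 → s = 18.0000
seg 2 [28.8°–154.2°] cycloidal, h=6: full span → s += 6 → s = 24.0000
seg 3 [154.2°–360°] uniform, h=20: θ=342.4° here. β=188.2, B=205.8. 20·188.2/205.8 = 18.2896 → s = 42.2896

42.2896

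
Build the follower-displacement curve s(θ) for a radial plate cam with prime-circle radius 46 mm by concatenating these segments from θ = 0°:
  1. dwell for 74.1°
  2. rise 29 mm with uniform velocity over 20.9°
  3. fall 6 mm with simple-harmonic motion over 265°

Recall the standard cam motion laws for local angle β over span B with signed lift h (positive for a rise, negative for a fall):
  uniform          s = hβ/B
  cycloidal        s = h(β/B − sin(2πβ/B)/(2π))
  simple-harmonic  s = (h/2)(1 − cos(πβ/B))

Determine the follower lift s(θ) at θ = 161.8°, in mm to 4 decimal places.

seg 1 [0°–74.1°] dwell: s stays 0.0000
seg 2 [74.1°–95°] uniform, h=29: full span → s += 29 → s = 29.0000
seg 3 [95°–360°] simple-harmonic, h=-6: θ=161.8° here. β=66.8, B=265. -6/2·(1 − cos(π·0.2521)) = -0.8926 → s = 28.1074

28.1074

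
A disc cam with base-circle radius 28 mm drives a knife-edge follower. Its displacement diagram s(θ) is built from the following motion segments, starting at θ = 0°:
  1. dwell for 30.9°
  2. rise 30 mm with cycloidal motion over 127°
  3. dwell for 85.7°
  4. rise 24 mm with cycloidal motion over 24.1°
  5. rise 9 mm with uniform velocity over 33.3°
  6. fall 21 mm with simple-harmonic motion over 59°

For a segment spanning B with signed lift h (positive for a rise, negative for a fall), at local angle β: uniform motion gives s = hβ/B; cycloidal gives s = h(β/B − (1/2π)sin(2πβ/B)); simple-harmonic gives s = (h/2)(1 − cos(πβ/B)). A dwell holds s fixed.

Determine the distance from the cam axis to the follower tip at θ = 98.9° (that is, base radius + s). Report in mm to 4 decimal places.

seg 1 [0°–30.9°] dwell: s stays 0.0000
seg 2 [30.9°–157.9°] cycloidal, h=30: θ=98.9° here. β=68, B=127. 30·(0.5354 − sin(2π·0.5354)/(2π)) = 17.1172 → s = 17.1172
radial distance = base radius + s = 28 + 17.1172 = 45.1172

45.1172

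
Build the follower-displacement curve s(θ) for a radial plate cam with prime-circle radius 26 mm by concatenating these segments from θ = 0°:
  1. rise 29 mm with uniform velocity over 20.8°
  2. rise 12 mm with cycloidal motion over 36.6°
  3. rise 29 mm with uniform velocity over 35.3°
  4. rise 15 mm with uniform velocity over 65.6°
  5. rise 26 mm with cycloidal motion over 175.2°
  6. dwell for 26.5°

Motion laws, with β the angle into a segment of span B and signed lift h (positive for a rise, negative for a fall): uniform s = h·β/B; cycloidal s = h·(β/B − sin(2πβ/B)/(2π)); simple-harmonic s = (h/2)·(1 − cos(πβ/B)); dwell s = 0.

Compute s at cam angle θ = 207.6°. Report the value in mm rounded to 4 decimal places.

seg 1 [0°–20.8°] uniform, h=29: full span → s += 29 → s = 29.0000
seg 2 [20.8°–57.4°] cycloidal, h=12: full span → s += 12 → s = 41.0000
seg 3 [57.4°–92.7°] uniform, h=29: full span → s += 29 → s = 70.0000
seg 4 [92.7°–158.3°] uniform, h=15: full span → s += 15 → s = 85.0000
seg 5 [158.3°–333.5°] cycloidal, h=26: θ=207.6° here. β=49.3, B=175.2. 26·(0.2814 − sin(2π·0.2814)/(2π)) = 3.2584 → s = 88.2584

88.2584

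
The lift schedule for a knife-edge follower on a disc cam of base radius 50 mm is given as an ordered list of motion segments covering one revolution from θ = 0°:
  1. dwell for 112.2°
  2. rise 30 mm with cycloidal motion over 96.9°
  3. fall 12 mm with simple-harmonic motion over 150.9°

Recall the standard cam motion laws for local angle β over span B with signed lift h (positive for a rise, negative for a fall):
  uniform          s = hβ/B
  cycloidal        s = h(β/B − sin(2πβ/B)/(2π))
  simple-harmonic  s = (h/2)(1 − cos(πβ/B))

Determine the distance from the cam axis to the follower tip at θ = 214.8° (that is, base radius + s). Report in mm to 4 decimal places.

seg 1 [0°–112.2°] dwell: s stays 0.0000
seg 2 [112.2°–209.1°] cycloidal, h=30: full span → s += 30 → s = 30.0000
seg 3 [209.1°–360°] simple-harmonic, h=-12: θ=214.8° here. β=5.7, B=150.9. -12/2·(1 − cos(π·0.0378)) = -0.0422 → s = 29.9578
radial distance = base radius + s = 50 + 29.9578 = 79.9578

79.9578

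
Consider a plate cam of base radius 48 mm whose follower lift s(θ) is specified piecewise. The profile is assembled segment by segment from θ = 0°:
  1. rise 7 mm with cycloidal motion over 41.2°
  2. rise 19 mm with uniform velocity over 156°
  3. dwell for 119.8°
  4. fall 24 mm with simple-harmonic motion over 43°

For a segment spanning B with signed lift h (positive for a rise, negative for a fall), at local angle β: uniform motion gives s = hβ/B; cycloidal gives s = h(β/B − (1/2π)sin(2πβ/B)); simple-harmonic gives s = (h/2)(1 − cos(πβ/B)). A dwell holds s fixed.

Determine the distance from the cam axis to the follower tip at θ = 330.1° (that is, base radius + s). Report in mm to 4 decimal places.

seg 1 [0°–41.2°] cycloidal, h=7: full span → s += 7 → s = 7.0000
seg 2 [41.2°–197.2°] uniform, h=19: full span → s += 19 → s = 26.0000
seg 3 [197.2°–317°] dwell: s stays 26.0000
seg 4 [317°–360°] simple-harmonic, h=-24: θ=330.1° here. β=13.1, B=43. -24/2·(1 − cos(π·0.3047)) = -5.0892 → s = 20.9108
radial distance = base radius + s = 48 + 20.9108 = 68.9108

68.9108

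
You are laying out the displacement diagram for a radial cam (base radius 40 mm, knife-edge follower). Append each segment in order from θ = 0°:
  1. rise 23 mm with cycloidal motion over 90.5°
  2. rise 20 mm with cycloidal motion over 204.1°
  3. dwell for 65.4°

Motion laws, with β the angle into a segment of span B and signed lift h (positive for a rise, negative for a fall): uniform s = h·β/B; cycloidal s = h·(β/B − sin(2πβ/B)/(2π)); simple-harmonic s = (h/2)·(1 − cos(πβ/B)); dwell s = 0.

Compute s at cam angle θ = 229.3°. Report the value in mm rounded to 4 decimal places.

seg 1 [0°–90.5°] cycloidal, h=23: full span → s += 23 → s = 23.0000
seg 2 [90.5°–294.6°] cycloidal, h=20: θ=229.3° here. β=138.8, B=204.1. 20·(0.6801 − sin(2π·0.6801)/(2π)) = 16.4818 → s = 39.4818

39.4818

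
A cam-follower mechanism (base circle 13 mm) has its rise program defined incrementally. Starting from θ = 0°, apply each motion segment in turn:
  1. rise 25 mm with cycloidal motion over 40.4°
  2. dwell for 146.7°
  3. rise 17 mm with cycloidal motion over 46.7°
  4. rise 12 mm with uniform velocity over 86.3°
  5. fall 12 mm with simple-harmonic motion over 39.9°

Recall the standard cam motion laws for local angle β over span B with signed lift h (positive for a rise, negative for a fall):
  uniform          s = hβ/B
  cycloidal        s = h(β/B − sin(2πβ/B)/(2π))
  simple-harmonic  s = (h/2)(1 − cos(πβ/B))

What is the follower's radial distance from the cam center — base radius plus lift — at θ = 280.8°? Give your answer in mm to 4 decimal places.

seg 1 [0°–40.4°] cycloidal, h=25: full span → s += 25 → s = 25.0000
seg 2 [40.4°–187.1°] dwell: s stays 25.0000
seg 3 [187.1°–233.8°] cycloidal, h=17: full span → s += 17 → s = 42.0000
seg 4 [233.8°–320.1°] uniform, h=12: θ=280.8° here. β=47, B=86.3. 12·47/86.3 = 6.5353 → s = 48.5353
radial distance = base radius + s = 13 + 48.5353 = 61.5353

61.5353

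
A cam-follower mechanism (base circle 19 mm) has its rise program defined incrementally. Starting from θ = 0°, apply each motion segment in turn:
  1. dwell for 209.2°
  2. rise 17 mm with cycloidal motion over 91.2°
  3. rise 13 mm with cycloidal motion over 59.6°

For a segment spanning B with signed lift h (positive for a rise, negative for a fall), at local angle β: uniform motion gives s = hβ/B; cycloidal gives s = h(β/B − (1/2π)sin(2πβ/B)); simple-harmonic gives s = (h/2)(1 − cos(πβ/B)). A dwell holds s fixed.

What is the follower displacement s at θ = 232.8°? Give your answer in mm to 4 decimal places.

seg 1 [0°–209.2°] dwell: s stays 0.0000
seg 2 [209.2°–300.4°] cycloidal, h=17: θ=232.8° here. β=23.6, B=91.2. 17·(0.2588 − sin(2π·0.2588)/(2π)) = 1.6976 → s = 1.6976

1.6976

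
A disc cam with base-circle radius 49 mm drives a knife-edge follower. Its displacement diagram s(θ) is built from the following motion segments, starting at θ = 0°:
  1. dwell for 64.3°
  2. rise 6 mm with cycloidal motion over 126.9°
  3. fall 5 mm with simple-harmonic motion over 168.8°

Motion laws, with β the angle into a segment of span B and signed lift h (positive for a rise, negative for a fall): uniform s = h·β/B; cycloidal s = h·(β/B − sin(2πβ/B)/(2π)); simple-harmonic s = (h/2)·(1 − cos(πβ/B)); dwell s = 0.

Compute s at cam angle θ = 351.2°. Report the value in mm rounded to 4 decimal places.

seg 1 [0°–64.3°] dwell: s stays 0.0000
seg 2 [64.3°–191.2°] cycloidal, h=6: full span → s += 6 → s = 6.0000
seg 3 [191.2°–360°] simple-harmonic, h=-5: θ=351.2° here. β=160, B=168.8. -5/2·(1 − cos(π·0.9479)) = -4.9665 → s = 1.0335

1.0335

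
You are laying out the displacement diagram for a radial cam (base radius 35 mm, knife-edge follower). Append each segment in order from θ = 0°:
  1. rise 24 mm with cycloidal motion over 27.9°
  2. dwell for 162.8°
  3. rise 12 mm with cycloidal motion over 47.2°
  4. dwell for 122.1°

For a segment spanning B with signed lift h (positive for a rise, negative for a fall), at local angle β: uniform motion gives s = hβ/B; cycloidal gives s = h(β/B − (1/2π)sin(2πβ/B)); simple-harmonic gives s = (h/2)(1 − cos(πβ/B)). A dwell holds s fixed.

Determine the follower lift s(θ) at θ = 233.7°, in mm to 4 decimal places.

seg 1 [0°–27.9°] cycloidal, h=24: full span → s += 24 → s = 24.0000
seg 2 [27.9°–190.7°] dwell: s stays 24.0000
seg 3 [190.7°–237.9°] cycloidal, h=12: θ=233.7° here. β=43, B=47.2. 12·(0.9110 − sin(2π·0.9110)/(2π)) = 11.9452 → s = 35.9452

35.9452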